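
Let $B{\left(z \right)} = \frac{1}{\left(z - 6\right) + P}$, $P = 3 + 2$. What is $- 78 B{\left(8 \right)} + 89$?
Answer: $\frac{545}{7} \approx 77.857$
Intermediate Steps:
$P = 5$
$B{\left(z \right)} = \frac{1}{-1 + z}$ ($B{\left(z \right)} = \frac{1}{\left(z - 6\right) + 5} = \frac{1}{\left(-6 + z\right) + 5} = \frac{1}{-1 + z}$)
$- 78 B{\left(8 \right)} + 89 = - \frac{78}{-1 + 8} + 89 = - \frac{78}{7} + 89 = \frac{545}{7}$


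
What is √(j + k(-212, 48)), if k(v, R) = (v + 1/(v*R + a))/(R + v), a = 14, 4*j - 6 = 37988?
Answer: √3924031636826/20324 ≈ 97.467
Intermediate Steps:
j = 18997/2 (j = 3/2 + (¼)*37988 = 3/2 + 9497 = 18997/2 ≈ 9498.5)
k(v, R) = (v + 1/(14 + R*v))/(R + v) (k(v, R) = (v + 1/(v*R + 14))/(R + v) = (v + 1/(R*v + 14))/(R + v) = (v + 1/(14 + R*v))/(R + v))
√(j + k(-212, 48)) = √(18997/2 + (1 + 14*(-212) + 48*(-212)²)/(14*48 + 14*(-212) + 48*(-212)² - 212*48²)) = √(18997/2 + (1 - 2968 + 48*44944)/(672 - 2968 + 48*44944 - 212*2304)) = √(18997/2 + (1 - 2968 + 2157312)/(672 - 2968 + 2157312 - 488448)) = √(18997/2 + 2154345/1666568) = √(18997/2 + (1/1666568)*2154345) = √(18997/2 + 52545/40648) = √(386147573/40648) = √3924031636826/20324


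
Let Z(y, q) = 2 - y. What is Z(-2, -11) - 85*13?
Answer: -1101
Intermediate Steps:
Z(-2, -11) - 85*13 = (2 - 1*(-2)) - 85*13 = (2 + 2) - 1105 = 4 - 1105 = -1101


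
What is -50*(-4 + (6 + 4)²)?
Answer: -4800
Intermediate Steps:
-50*(-4 + (6 + 4)²) = -50*(-4 + 10²) = -50*(-4 + 100) = -50*96 = -4800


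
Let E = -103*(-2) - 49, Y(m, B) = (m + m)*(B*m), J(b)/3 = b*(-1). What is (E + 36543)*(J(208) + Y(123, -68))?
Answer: -75534765600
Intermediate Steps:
J(b) = -3*b (J(b) = 3*(b*(-1)) = 3*(-b) = -3*b)
Y(m, B) = 2*B*m² (Y(m, B) = (2*m)*(B*m) = 2*B*m²)
E = 157 (E = 206 - 49 = 157)
(E + 36543)*(J(208) + Y(123, -68)) = (157 + 36543)*(-3*208 + 2*(-68)*123²) = 36700*(-624 + 2*(-68)*15129) = 36700*(-624 - 2057544) = 36700*(-2058168) = -75534765600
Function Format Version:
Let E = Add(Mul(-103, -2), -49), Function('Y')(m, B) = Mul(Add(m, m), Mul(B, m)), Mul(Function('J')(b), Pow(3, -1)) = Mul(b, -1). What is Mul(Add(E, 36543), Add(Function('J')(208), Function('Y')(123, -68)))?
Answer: -75534765600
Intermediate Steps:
Function('J')(b) = Mul(-3, b) (Function('J')(b) = Mul(3, Mul(b, -1)) = Mul(3, Mul(-1, b)) = Mul(-3, b))
Function('Y')(m, B) = Mul(2, B, Pow(m, 2)) (Function('Y')(m, B) = Mul(Mul(2, m), Mul(B, m)) = Mul(2, B, Pow(m, 2)))
E = 157 (E = Add(206, -49) = 157)
Mul(Add(E, 36543), Add(Function('J')(208), Function('Y')(123, -68))) = Mul(Add(157, 36543), Add(Mul(-3, 208), Mul(2, -68, Pow(123, 2)))) = Mul(36700, Add(-624, Mul(2, -68, 15129))) = Mul(36700, Add(-624, -2057544)) = Mul(36700, -2058168) = -75534765600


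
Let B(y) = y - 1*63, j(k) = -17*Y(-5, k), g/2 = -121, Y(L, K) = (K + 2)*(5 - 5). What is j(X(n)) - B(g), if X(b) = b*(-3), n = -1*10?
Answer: 305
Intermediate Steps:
n = -10
Y(L, K) = 0 (Y(L, K) = (2 + K)*0 = 0)
g = -242 (g = 2*(-121) = -242)
X(b) = -3*b
j(k) = 0 (j(k) = -17*0 = 0)
B(y) = -63 + y (B(y) = y - 63 = -63 + y)
j(X(n)) - B(g) = 0 - (-63 - 242) = 0 - 1*(-305) = 0 + 305 = 305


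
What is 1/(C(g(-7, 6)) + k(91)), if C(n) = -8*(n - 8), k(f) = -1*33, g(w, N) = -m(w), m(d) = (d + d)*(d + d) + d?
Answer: 1/1543 ≈ 0.00064809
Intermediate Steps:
m(d) = d + 4*d**2 (m(d) = (2*d)*(2*d) + d = 4*d**2 + d = d + 4*d**2)
g(w, N) = -w*(1 + 4*w)
k(f) = -33
C(n) = 64 - 8*n (C(n) = -8*(-8 + n) = 64 - 8*n)
1/(C(g(-7, 6)) + k(91)) = 1/((64 - (-8)*(-7)*(1 + 4*(-7))) - 33) = 1/((64 - (-8)*(-7)*(1 - 28)) - 33) = 1/((64 - (-8)*(-7)*(-27)) - 33) = 1/((64 - 8*(-189)) - 33) = 1/((64 + 1512) - 33) = 1/(1576 - 33) = 1/1543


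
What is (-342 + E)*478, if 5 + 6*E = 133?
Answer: -459836/3 ≈ -1.5328e+5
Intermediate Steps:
E = 64/3 (E = -⅚ + (⅙)*133 = -⅚ + 133/6 = 64/3 ≈ 21.333)
(-342 + E)*478 = (-342 + 64/3)*478 = -962/3*478 = -459836/3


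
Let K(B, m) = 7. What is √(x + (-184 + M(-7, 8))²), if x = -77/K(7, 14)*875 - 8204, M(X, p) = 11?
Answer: 110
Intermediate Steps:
x = -17829 (x = -77/7*875 - 8204 = -77*⅐*875 - 8204 = -11*875 - 8204 = -9625 - 8204 = -17829)
√(x + (-184 + M(-7, 8))²) = √(-17829 + (-184 + 11)²) = √(-17829 + (-173)²) = √(-17829 + 29929) = √12100 = 110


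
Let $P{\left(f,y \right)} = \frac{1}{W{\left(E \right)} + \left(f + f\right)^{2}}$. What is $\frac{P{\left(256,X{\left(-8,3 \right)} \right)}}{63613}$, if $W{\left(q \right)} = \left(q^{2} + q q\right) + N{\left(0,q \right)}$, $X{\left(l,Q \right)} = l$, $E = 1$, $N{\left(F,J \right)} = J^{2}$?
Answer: $\frac{1}{16675957111} \approx 5.9967 \cdot 10^{-11}$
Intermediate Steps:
$W{\left(q \right)} = 3 q^{2}$ ($W{\left(q \right)} = \left(q^{2} + q q\right) + q^{2} = \left(q^{2} + q^{2}\right) + q^{2} = 2 q^{2} + q^{2} = 3 q^{2}$)
$P{\left(f,y \right)} = \frac{1}{3 + 4 f^{2}}$ ($P{\left(f,y \right)} = \frac{1}{3 \cdot 1^{2} + \left(f + f\right)^{2}} = \frac{1}{3 \cdot 1 + \left(2 f\right)^{2}} = \frac{1}{3 + 4 f^{2}}$)
$\frac{P{\left(256,X{\left(-8,3 \right)} \right)}}{63613} = \frac{1}{\left(3 + 4 \cdot 256^{2}\right) 63613} = \frac{1}{3 + 4 \cdot 65536} \cdot \frac{1}{63613} = \frac{1}{3 + 262144} \cdot \frac{1}{63613} = \frac{1}{262147} \cdot \frac{1}{63613} = \frac{1}{16675957111}$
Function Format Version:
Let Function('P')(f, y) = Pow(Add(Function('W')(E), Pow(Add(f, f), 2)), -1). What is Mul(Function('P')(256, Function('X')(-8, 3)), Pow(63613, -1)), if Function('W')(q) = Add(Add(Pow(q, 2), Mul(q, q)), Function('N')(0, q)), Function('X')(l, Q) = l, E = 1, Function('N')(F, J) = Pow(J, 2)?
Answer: Rational(1, 16675957111) ≈ 5.9967e-11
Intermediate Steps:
Function('W')(q) = Mul(3, Pow(q, 2)) (Function('W')(q) = Add(Add(Pow(q, 2), Mul(q, q)), Pow(q, 2)) = Add(Add(Pow(q, 2), Pow(q, 2)), Pow(q, 2)) = Add(Mul(2, Pow(q, 2)), Pow(q, 2)) = Mul(3, Pow(q, 2)))
Function('P')(f, y) = Pow(Add(3, Mul(4, Pow(f, 2))), -1) (Function('P')(f, y) = Pow(Add(Mul(3, Pow(1, 2)), Pow(Add(f, f), 2)), -1) = Pow(Add(Mul(3, 1), Pow(Mul(2, f), 2)), -1) = Pow(Add(3, Mul(4, Pow(f, 2))), -1))
Mul(Function('P')(256, Function('X')(-8, 3)), Pow(63613, -1)) = Mul(Pow(Add(3, Mul(4, Pow(256, 2))), -1), Pow(63613, -1)) = Mul(Pow(Add(3, Mul(4, 65536)), -1), Rational(1, 63613)) = Mul(Pow(Add(3, 262144), -1), Rational(1, 63613)) = Mul(Pow(262147, -1), Rational(1, 63613)) = Mul(Rational(1, 262147), Rational(1, 63613)) = Rational(1, 16675957111)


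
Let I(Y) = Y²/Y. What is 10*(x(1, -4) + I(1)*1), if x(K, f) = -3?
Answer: -20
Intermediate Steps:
I(Y) = Y
10*(x(1, -4) + I(1)*1) = 10*(-3 + 1*1) = 10*(-3 + 1) = 10*(-2) = -20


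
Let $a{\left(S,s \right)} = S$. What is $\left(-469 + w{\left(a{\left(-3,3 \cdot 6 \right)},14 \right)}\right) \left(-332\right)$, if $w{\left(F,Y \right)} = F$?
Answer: $156704$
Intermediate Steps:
$\left(-469 + w{\left(a{\left(-3,3 \cdot 6 \right)},14 \right)}\right) \left(-332\right) = \left(-469 - 3\right) \left(-332\right) = \left(-472\right) \left(-332\right) = 156704$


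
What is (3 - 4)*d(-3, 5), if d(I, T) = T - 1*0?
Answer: -5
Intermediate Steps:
d(I, T) = T (d(I, T) = T + 0 = T)
(3 - 4)*d(-3, 5) = (3 - 4)*5 = -1*5 = -5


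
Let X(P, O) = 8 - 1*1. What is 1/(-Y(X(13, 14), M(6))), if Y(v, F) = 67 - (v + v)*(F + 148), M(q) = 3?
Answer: 1/2047 ≈ 0.00048852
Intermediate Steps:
X(P, O) = 7 (X(P, O) = 8 - 1 = 7)
Y(v, F) = 67 - 2*v*(148 + F)
1/(-Y(X(13, 14), M(6))) = 1/(-(67 - 296*7 - 2*3*7)) = 1/(-(67 - 2072 - 42)) = 1/(-1*(-2047)) = 1/2047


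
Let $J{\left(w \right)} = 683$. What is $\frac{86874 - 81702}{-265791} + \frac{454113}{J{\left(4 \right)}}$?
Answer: $\frac{40231871969}{60511751} \approx 664.86$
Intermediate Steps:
$\frac{86874 - 81702}{-265791} + \frac{454113}{J{\left(4 \right)}} = \frac{86874 - 81702}{-265791} + \frac{454113}{683} = 5172 \left(- \frac{1}{265791}\right) + 454113 \cdot \frac{1}{683} = - \frac{1724}{88597} + \frac{454113}{683} = \frac{40231871969}{60511751}$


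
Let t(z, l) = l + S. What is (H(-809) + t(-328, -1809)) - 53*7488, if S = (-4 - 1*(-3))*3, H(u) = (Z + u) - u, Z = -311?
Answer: -398987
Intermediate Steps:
H(u) = -311 (H(u) = (-311 + u) - u = -311)
S = -3 (S = (-4 + 3)*3 = -1*3 = -3)
t(z, l) = -3 + l (t(z, l) = l - 3 = -3 + l)
(H(-809) + t(-328, -1809)) - 53*7488 = (-311 + (-3 - 1809)) - 53*7488 = (-311 - 1812) - 396864 = -2123 - 396864 = -398987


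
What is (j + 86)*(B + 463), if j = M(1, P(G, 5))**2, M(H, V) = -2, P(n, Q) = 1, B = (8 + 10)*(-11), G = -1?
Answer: 23850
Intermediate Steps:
B = -198 (B = 18*(-11) = -198)
j = 4 (j = (-2)**2 = 4)
(j + 86)*(B + 463) = (4 + 86)*(-198 + 463) = 90*265 = 23850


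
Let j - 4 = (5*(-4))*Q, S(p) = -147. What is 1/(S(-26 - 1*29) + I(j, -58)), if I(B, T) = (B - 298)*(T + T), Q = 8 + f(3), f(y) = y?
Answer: 1/59477 ≈ 1.6813e-5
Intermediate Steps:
Q = 11 (Q = 8 + 3 = 11)
j = -216 (j = 4 + (5*(-4))*11 = 4 - 20*11 = 4 - 220 = -216)
I(B, T) = 2*T*(-298 + B) (I(B, T) = (-298 + B)*(2*T) = 2*T*(-298 + B))
1/(S(-26 - 1*29) + I(j, -58)) = 1/(-147 + 2*(-58)*(-298 - 216)) = 1/(-147 + 2*(-58)*(-514)) = 1/(-147 + 59624) = 1/59477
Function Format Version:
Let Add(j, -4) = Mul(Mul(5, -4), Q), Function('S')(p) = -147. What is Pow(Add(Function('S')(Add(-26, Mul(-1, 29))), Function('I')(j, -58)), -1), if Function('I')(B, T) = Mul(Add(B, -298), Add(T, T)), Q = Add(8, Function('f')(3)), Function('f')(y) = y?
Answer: Rational(1, 59477) ≈ 1.6813e-5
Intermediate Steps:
Q = 11 (Q = Add(8, 3) = 11)
j = -216 (j = Add(4, Mul(Mul(5, -4), 11)) = Add(4, Mul(-20, 11)) = Add(4, -220) = -216)
Function('I')(B, T) = Mul(2, T, Add(-298, B)) (Function('I')(B, T) = Mul(Add(-298, B), Mul(2, T)) = Mul(2, T, Add(-298, B)))
Pow(Add(Function('S')(Add(-26, Mul(-1, 29))), Function('I')(j, -58)), -1) = Pow(Add(-147, Mul(2, -58, Add(-298, -216))), -1) = Pow(Add(-147, Mul(2, -58, -514)), -1) = Pow(Add(-147, 59624), -1) = Pow(59477, -1) = Rational(1, 59477)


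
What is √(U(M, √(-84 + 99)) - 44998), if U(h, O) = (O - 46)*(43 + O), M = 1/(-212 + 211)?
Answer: √(-46961 - 3*√15) ≈ 216.73*I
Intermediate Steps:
M = -1 (M = 1/(-1) = -1)
U(h, O) = (-46 + O)*(43 + O)
√(U(M, √(-84 + 99)) - 44998) = √((-1978 + (√(-84 + 99))² - 3*√(-84 + 99)) - 44998) = √((-1978 + (√15)² - 3*√15) - 44998) = √((-1978 + 15 - 3*√15) - 44998) = √((-1963 - 3*√15) - 44998) = √(-46961 - 3*√15)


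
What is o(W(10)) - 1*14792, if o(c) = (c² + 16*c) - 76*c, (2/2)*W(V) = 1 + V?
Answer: -15331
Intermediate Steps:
W(V) = 1 + V
o(c) = c² - 60*c
o(W(10)) - 1*14792 = (1 + 10)*(-60 + (1 + 10)) - 1*14792 = 11*(-60 + 11) - 14792 = 11*(-49) - 14792 = -539 - 14792 = -15331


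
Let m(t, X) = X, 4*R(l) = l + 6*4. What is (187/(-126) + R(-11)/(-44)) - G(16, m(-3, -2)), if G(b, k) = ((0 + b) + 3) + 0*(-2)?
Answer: -227947/11088 ≈ -20.558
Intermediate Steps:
R(l) = 6 + l/4 (R(l) = (l + 6*4)/4 = (l + 24)/4 = (24 + l)/4 = 6 + l/4)
G(b, k) = 3 + b (G(b, k) = (b + 3) + 0 = (3 + b) + 0 = 3 + b)
(187/(-126) + R(-11)/(-44)) - G(16, m(-3, -2)) = (187/(-126) + (6 + (1/4)*(-11))/(-44)) - (3 + 16) = (187*(-1/126) + (6 - 11/4)*(-1/44)) - 1*19 = (-187/126 + (13/4)*(-1/44)) - 19 = (-187/126 - 13/176) - 19 = -17275/11088 - 19 = -227947/11088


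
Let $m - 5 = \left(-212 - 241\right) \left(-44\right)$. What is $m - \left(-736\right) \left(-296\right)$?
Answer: $-197919$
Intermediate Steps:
$m = 19937$ ($m = 5 + \left(-212 - 241\right) \left(-44\right) = 5 - -19932 = 5 + 19932 = 19937$)
$m - \left(-736\right) \left(-296\right) = 19937 - \left(-736\right) \left(-296\right) = 19937 - 217856 = -197919$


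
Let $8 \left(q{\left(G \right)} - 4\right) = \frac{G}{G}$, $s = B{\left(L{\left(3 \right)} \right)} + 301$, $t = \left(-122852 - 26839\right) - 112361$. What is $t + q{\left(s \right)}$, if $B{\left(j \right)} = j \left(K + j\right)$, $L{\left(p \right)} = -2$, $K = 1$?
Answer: $- \frac{2096383}{8} \approx -2.6205 \cdot 10^{5}$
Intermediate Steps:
$B{\left(j \right)} = j \left(1 + j\right)$
$t = -262052$ ($t = -149691 - 112361 = -262052$)
$s = 303$ ($s = - 2 \left(1 - 2\right) + 301 = \left(-2\right) \left(-1\right) + 301 = 2 + 301 = 303$)
$q{\left(G \right)} = \frac{33}{8}$ ($q{\left(G \right)} = 4 + \frac{G \frac{1}{G}}{8} = 4 + \frac{1}{8} \cdot 1 = 4 + \frac{1}{8} = \frac{33}{8}$)
$t + q{\left(s \right)} = -262052 + \frac{33}{8} = - \frac{2096383}{8}$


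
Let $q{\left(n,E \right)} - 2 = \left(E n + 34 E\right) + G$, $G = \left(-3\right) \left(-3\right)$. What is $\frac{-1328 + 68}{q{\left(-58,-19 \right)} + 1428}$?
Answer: $- \frac{252}{379} \approx -0.66491$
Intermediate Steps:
$G = 9$
$q{\left(n,E \right)} = 11 + 34 E + E n$ ($q{\left(n,E \right)} = 2 + \left(\left(E n + 34 E\right) + 9\right) = 2 + \left(\left(34 E + E n\right) + 9\right) = 2 + \left(9 + 34 E + E n\right) = 11 + 34 E + E n$)
$\frac{-1328 + 68}{q{\left(-58,-19 \right)} + 1428} = \frac{-1328 + 68}{\left(11 + 34 \left(-19\right) - -1102\right) + 1428} = - \frac{1260}{\left(11 - 646 + 1102\right) + 1428} = - \frac{1260}{467 + 1428} = - \frac{1260}{1895} = \left(-1260\right) \frac{1}{1895} = - \frac{252}{379}$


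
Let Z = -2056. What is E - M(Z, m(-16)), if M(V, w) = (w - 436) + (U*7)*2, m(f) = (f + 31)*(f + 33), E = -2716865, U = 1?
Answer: -2716698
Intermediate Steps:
m(f) = (31 + f)*(33 + f)
M(V, w) = -422 + w (M(V, w) = (w - 436) + (1*7)*2 = (-436 + w) + 7*2 = (-436 + w) + 14 = -422 + w)
E - M(Z, m(-16)) = -2716865 - (-422 + (1023 + (-16)**2 + 64*(-16))) = -2716865 - (-422 + (1023 + 256 - 1024)) = -2716865 - (-422 + 255) = -2716865 - 1*(-167) = -2716865 + 167 = -2716698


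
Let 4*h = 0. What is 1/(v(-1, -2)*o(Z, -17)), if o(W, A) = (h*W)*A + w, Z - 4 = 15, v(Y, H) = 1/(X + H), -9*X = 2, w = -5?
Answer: 4/9 ≈ 0.44444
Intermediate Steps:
h = 0 (h = (1/4)*0 = 0)
X = -2/9 (X = -1/9*2 = -2/9 ≈ -0.22222)
v(Y, H) = 1/(-2/9 + H)
Z = 19 (Z = 4 + 15 = 19)
o(W, A) = -5 (o(W, A) = (0*W)*A - 5 = 0*A - 5 = 0 - 5 = -5)
1/(v(-1, -2)*o(Z, -17)) = 1/((9/(-2 + 9*(-2)))*(-5)) = 1/((9/(-2 - 18))*(-5)) = 1/((9/(-20))*(-5)) = 1/((9*(-1/20))*(-5)) = 1/(-9/20*(-5)) = 1/(9/4) = 4/9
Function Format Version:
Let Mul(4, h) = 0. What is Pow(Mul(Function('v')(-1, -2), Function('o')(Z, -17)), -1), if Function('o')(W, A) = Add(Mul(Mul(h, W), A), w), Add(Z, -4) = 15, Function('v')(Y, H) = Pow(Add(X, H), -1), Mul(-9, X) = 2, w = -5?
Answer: Rational(4, 9) ≈ 0.44444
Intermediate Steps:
h = 0 (h = Mul(Rational(1, 4), 0) = 0)
X = Rational(-2, 9) (X = Mul(Rational(-1, 9), 2) = Rational(-2, 9) ≈ -0.22222)
Function('v')(Y, H) = Pow(Add(Rational(-2, 9), H), -1)
Z = 19 (Z = Add(4, 15) = 19)
Function('o')(W, A) = -5 (Function('o')(W, A) = Add(Mul(Mul(0, W), A), -5) = Add(Mul(0, A), -5) = Add(0, -5) = -5)
Pow(Mul(Function('v')(-1, -2), Function('o')(Z, -17)), -1) = Pow(Mul(Mul(9, Pow(Add(-2, Mul(9, -2)), -1)), -5), -1) = Pow(Mul(Mul(9, Pow(Add(-2, -18), -1)), -5), -1) = Pow(Mul(Mul(9, Pow(-20, -1)), -5), -1) = Pow(Mul(Mul(9, Rational(-1, 20)), -5), -1) = Pow(Mul(Rational(-9, 20), -5), -1) = Pow(Rational(9, 4), -1) = Rational(4, 9)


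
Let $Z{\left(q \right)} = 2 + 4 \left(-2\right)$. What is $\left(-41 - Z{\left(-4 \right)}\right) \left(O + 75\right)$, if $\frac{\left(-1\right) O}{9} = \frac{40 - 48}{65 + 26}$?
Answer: $- \frac{34485}{13} \approx -2652.7$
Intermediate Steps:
$O = \frac{72}{91}$ ($O = - 9 \frac{40 - 48}{65 + 26} = - 9 \left(- \frac{8}{91}\right) = - 9 \left(\left(-8\right) \frac{1}{91}\right) = \left(-9\right) \left(- \frac{8}{91}\right) = \frac{72}{91} \approx 0.79121$)
$Z{\left(q \right)} = -6$ ($Z{\left(q \right)} = 2 - 8 = -6$)
$\left(-41 - Z{\left(-4 \right)}\right) \left(O + 75\right) = \left(-41 - -6\right) \left(\frac{72}{91} + 75\right) = \left(-41 + 6\right) \frac{6897}{91} = \left(-35\right) \frac{6897}{91} = - \frac{34485}{13}$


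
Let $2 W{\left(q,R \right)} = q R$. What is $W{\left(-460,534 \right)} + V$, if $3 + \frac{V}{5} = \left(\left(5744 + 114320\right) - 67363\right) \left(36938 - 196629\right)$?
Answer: $-42079499790$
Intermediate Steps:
$W{\left(q,R \right)} = \frac{R q}{2}$ ($W{\left(q,R \right)} = \frac{q R}{2} = \frac{R q}{2}$)
$V = -42079376970$ ($V = -15 + 5 \left(\left(5744 + 114320\right) - 67363\right) \left(36938 - 196629\right) = -15 + 5 \left(120064 - 67363\right) \left(-159691\right) = -15 + 5 \cdot 52701 \left(-159691\right) = -15 + 5 \left(-8415875391\right) = -15 - 42079376955 = -42079376970$)
$W{\left(-460,534 \right)} + V = \frac{1}{2} \cdot 534 \left(-460\right) - 42079376970 = -122820 - 42079376970 = -42079499790$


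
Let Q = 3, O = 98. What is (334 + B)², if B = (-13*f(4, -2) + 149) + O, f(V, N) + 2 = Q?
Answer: 322624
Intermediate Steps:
f(V, N) = 1 (f(V, N) = -2 + 3 = 1)
B = 234 (B = (-13*1 + 149) + 98 = (-13 + 149) + 98 = 136 + 98 = 234)
(334 + B)² = (334 + 234)² = 568² = 322624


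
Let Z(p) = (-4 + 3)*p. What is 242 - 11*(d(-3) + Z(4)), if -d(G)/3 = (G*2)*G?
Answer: 880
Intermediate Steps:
Z(p) = -p
d(G) = -6*G² (d(G) = -3*G*2*G = -3*2*G*G = -6*G²)
242 - 11*(d(-3) + Z(4)) = 242 - 11*(-6*(-3)² - 1*4) = 242 - 11*(-6*9 - 4) = 242 - 11*(-54 - 4) = 242 - 11*(-58) = 242 - 1*(-638) = 242 + 638 = 880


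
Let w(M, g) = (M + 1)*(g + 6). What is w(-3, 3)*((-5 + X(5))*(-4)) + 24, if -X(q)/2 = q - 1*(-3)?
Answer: -1488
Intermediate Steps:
X(q) = -6 - 2*q (X(q) = -2*(q - 1*(-3)) = -2*(q + 3) = -2*(3 + q) = -6 - 2*q)
w(M, g) = (1 + M)*(6 + g)
w(-3, 3)*((-5 + X(5))*(-4)) + 24 = (6 + 3 + 6*(-3) - 3*3)*((-5 + (-6 - 2*5))*(-4)) + 24 = (6 + 3 - 18 - 9)*((-5 + (-6 - 10))*(-4)) + 24 = -18*(-5 - 16)*(-4) + 24 = -(-378)*(-4) + 24 = -18*84 + 24 = -1512 + 24 = -1488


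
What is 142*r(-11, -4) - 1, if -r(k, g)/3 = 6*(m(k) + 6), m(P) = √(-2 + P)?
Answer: -15337 - 2556*I*√13 ≈ -15337.0 - 9215.8*I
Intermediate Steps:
r(k, g) = -108 - 18*√(-2 + k) (r(k, g) = -18*(√(-2 + k) + 6) = -18*(6 + √(-2 + k)) = -3*(36 + 6*√(-2 + k)) = -108 - 18*√(-2 + k))
142*r(-11, -4) - 1 = 142*(-108 - 18*√(-2 - 11)) - 1 = 142*(-108 - 18*I*√13) - 1 = (-15336 - 2556*I*√13) - 1 = -15337 - 2556*I*√13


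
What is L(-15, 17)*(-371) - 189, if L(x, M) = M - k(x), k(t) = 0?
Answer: -6496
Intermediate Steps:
L(x, M) = M (L(x, M) = M - 1*0 = M + 0 = M)
L(-15, 17)*(-371) - 189 = 17*(-371) - 189 = -6307 - 189 = -6496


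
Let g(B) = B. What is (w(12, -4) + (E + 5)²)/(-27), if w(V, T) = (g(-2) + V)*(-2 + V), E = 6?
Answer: -221/27 ≈ -8.1852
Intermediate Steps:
w(V, T) = (-2 + V)² (w(V, T) = (-2 + V)*(-2 + V) = (-2 + V)²)
(w(12, -4) + (E + 5)²)/(-27) = ((4 + 12² - 4*12) + (6 + 5)²)/(-27) = -((4 + 144 - 48) + 11²)/27 = -(100 + 121)/27 = -1/27*221 = -221/27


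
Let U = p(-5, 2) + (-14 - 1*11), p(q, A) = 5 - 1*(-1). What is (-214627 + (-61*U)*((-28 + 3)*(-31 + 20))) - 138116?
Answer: -34018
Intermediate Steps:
p(q, A) = 6 (p(q, A) = 5 + 1 = 6)
U = -19 (U = 6 + (-14 - 1*11) = 6 + (-14 - 11) = 6 - 25 = -19)
(-214627 + (-61*U)*((-28 + 3)*(-31 + 20))) - 138116 = (-214627 + (-61*(-19))*((-28 + 3)*(-31 + 20))) - 138116 = (-214627 + 1159*(-25*(-11))) - 138116 = (-214627 + 1159*275) - 138116 = (-214627 + 318725) - 138116 = 104098 - 138116 = -34018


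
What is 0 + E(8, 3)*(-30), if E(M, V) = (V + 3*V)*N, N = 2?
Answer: -720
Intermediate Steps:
E(M, V) = 8*V (E(M, V) = (V + 3*V)*2 = (4*V)*2 = 8*V)
0 + E(8, 3)*(-30) = 0 + (8*3)*(-30) = 0 + 24*(-30) = 0 - 720 = -720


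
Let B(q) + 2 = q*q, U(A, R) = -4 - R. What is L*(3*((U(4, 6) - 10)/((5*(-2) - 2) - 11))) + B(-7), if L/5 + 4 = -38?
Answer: -11519/23 ≈ -500.83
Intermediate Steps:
L = -210 (L = -20 + 5*(-38) = -20 - 190 = -210)
B(q) = -2 + q**2 (B(q) = -2 + q*q = -2 + q**2)
L*(3*((U(4, 6) - 10)/((5*(-2) - 2) - 11))) + B(-7) = -630*((-4 - 1*6) - 10)/((5*(-2) - 2) - 11) + (-2 + (-7)**2) = -630*((-4 - 6) - 10)/((-10 - 2) - 11) + (-2 + 49) = -630*(-10 - 10)/(-12 - 11) + 47 = -630*(-20/(-23)) + 47 = -630*(-20*(-1/23)) + 47 = -630*20/23 + 47 = -210*60/23 + 47 = -12600/23 + 47 = -11519/23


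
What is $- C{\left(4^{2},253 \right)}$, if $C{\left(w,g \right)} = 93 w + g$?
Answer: $-1741$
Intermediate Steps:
$C{\left(w,g \right)} = g + 93 w$
$- C{\left(4^{2},253 \right)} = - (253 + 93 \cdot 4^{2}) = - (253 + 93 \cdot 16) = - (253 + 1488) = \left(-1\right) 1741 = -1741$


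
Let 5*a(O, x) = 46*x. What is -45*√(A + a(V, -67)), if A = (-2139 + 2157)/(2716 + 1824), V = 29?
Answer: -9*I*√3176227130/454 ≈ -1117.2*I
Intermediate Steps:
a(O, x) = 46*x/5 (a(O, x) = (46*x)/5 = 46*x/5)
A = 9/2270 (A = 18/4540 = 18*(1/4540) = 9/2270 ≈ 0.0039648)
-45*√(A + a(V, -67)) = -45*√(9/2270 + (46/5)*(-67)) = -45*√(9/2270 - 3082/5) = -9*I*√3176227130/454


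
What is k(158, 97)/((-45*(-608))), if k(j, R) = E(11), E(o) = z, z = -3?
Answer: -1/9120 ≈ -0.00010965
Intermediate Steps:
E(o) = -3
k(j, R) = -3
k(158, 97)/((-45*(-608))) = -3/((-45*(-608))) = -3/27360 = -3*1/27360 = -1/9120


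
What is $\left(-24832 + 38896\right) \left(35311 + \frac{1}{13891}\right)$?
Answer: $\frac{6898463754528}{13891} \approx 4.9661 \cdot 10^{8}$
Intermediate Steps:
$\left(-24832 + 38896\right) \left(35311 + \frac{1}{13891}\right) = 14064 \left(35311 + \frac{1}{13891}\right) = 14064 \cdot \frac{490505102}{13891} = \frac{6898463754528}{13891}$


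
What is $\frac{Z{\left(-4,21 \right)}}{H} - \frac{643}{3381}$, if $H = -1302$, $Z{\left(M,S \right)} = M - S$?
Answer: $- \frac{11947}{69874} \approx -0.17098$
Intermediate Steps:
$\frac{Z{\left(-4,21 \right)}}{H} - \frac{643}{3381} = \frac{-4 - 21}{-1302} - \frac{643}{3381} = \left(-4 - 21\right) \left(- \frac{1}{1302}\right) - \frac{643}{3381} = \left(-25\right) \left(- \frac{1}{1302}\right) - \frac{643}{3381} = \frac{25}{1302} - \frac{643}{3381} = - \frac{11947}{69874}$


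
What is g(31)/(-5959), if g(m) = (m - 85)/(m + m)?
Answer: 27/184729 ≈ 0.00014616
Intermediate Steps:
g(m) = (-85 + m)/(2*m) (g(m) = (-85 + m)/((2*m)) = (-85 + m)*(1/(2*m)) = (-85 + m)/(2*m))
g(31)/(-5959) = ((1/2)*(-85 + 31)/31)/(-5959) = ((1/2)*(1/31)*(-54))*(-1/5959) = -27/31*(-1/5959) = 27/184729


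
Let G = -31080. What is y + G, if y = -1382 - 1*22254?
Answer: -54716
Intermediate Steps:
y = -23636 (y = -1382 - 22254 = -23636)
y + G = -23636 - 31080 = -54716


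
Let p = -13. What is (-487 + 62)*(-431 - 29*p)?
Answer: 22950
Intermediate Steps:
(-487 + 62)*(-431 - 29*p) = (-487 + 62)*(-431 - 29*(-13)) = -425*(-431 + 377) = -425*(-54) = 22950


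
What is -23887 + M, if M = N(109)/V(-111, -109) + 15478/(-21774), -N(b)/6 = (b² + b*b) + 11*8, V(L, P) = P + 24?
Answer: -4109527696/185079 ≈ -22204.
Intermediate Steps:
V(L, P) = 24 + P
N(b) = -528 - 12*b² (N(b) = -6*((b² + b*b) + 11*8) = -6*((b² + b²) + 88) = -6*(2*b² + 88) = -6*(88 + 2*b²) = -528 - 12*b²)
M = 311454377/185079 (M = (-528 - 12*109²)/(24 - 109) + 15478/(-21774) = (-528 - 12*11881)/(-85) + 15478*(-1/21774) = (-528 - 142572)*(-1/85) - 7739/10887 = -143100*(-1/85) - 7739/10887 = 28620/17 - 7739/10887 = 311454377/185079 ≈ 1682.8)
-23887 + M = -23887 + 311454377/185079 = -4109527696/185079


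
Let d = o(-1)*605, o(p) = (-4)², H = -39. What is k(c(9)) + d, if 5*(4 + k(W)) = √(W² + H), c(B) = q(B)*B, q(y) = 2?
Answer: 9676 + √285/5 ≈ 9679.4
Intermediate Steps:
c(B) = 2*B
o(p) = 16
d = 9680 (d = 16*605 = 9680)
k(W) = -4 + √(-39 + W²)/5 (k(W) = -4 + √(W² - 39)/5 = -4 + √(-39 + W²)/5)
k(c(9)) + d = (-4 + √(-39 + (2*9)²)/5) + 9680 = (-4 + √(-39 + 18²)/5) + 9680 = (-4 + √(-39 + 324)/5) + 9680 = (-4 + √285/5) + 9680 = 9676 + √285/5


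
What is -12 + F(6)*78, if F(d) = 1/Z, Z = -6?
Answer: -25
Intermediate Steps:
F(d) = -⅙ (F(d) = 1/(-6) = -⅙)
-12 + F(6)*78 = -12 - ⅙*78 = -12 - 13 = -25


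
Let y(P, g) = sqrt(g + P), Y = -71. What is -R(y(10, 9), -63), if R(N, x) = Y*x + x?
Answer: -4410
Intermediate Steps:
y(P, g) = sqrt(P + g)
R(N, x) = -70*x (R(N, x) = -71*x + x = -70*x)
-R(y(10, 9), -63) = -(-70)*(-63) = -1*4410 = -4410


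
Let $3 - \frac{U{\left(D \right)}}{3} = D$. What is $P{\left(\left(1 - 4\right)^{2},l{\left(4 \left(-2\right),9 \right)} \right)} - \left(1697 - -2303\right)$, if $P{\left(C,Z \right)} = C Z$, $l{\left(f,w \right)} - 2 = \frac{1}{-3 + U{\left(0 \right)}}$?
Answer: $- \frac{7961}{2} \approx -3980.5$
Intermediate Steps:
$U{\left(D \right)} = 9 - 3 D$
$l{\left(f,w \right)} = \frac{13}{6}$ ($l{\left(f,w \right)} = 2 + \frac{1}{-3 + \left(9 - 0\right)} = 2 + \frac{1}{-3 + \left(9 + 0\right)} = 2 + \frac{1}{-3 + 9} = 2 + \frac{1}{6} = \frac{13}{6}$)
$P{\left(\left(1 - 4\right)^{2},l{\left(4 \left(-2\right),9 \right)} \right)} - \left(1697 - -2303\right) = \left(1 - 4\right)^{2} \cdot \frac{13}{6} - \left(1697 - -2303\right) = \left(-3\right)^{2} \cdot \frac{13}{6} - \left(1697 + 2303\right) = 9 \cdot \frac{13}{6} - 4000 = \frac{39}{2} - 4000 = - \frac{7961}{2}$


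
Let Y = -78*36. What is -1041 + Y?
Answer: -3849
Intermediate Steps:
Y = -2808
-1041 + Y = -1041 - 2808 = -3849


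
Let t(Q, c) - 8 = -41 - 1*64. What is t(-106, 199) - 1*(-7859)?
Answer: 7762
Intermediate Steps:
t(Q, c) = -97 (t(Q, c) = 8 + (-41 - 1*64) = 8 + (-41 - 64) = 8 - 105 = -97)
t(-106, 199) - 1*(-7859) = -97 - 1*(-7859) = -97 + 7859 = 7762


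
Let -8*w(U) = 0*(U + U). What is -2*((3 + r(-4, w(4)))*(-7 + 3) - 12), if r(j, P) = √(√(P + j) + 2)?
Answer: 48 + 8*√(2 + 2*I) ≈ 60.43 + 5.1488*I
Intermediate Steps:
w(U) = 0 (w(U) = -0*(U + U) = -0*2*U = -⅛*0 = 0)
r(j, P) = √(2 + √(P + j))
-2*((3 + r(-4, w(4)))*(-7 + 3) - 12) = -2*((3 + √(2 + √(0 - 4)))*(-7 + 3) - 12) = -2*((3 + √(2 + √(-4)))*(-4) - 12) = -2*((3 + √(2 + 2*I))*(-4) - 12) = -2*((-12 - 4*√(2 + 2*I)) - 12) = -2*(-24 - 4*√(2 + 2*I)) = 48 + 8*√(2 + 2*I)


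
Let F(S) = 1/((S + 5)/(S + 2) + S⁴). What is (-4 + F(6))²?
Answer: 1722914064/107723641 ≈ 15.994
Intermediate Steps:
F(S) = 1/(S⁴ + (5 + S)/(2 + S)) (F(S) = 1/((5 + S)/(2 + S) + S⁴) = 1/(S⁴ + (5 + S)/(2 + S)))
(-4 + F(6))² = (-4 + (2 + 6)/(5 + 6 + 6⁵ + 2*6⁴))² = (-4 + 8/(5 + 6 + 7776 + 2*1296))² = (-4 + 8/(5 + 6 + 7776 + 2592))² = (-4 + 8/10379)² = (-41508/10379)² = 1722914064/107723641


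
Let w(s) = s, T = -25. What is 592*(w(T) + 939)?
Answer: 541088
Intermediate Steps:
592*(w(T) + 939) = 592*(-25 + 939) = 592*914 = 541088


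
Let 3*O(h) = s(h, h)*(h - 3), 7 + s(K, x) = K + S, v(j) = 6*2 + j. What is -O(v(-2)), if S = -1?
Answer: -14/3 ≈ -4.6667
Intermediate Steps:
v(j) = 12 + j
s(K, x) = -8 + K (s(K, x) = -7 + (K - 1) = -7 + (-1 + K) = -8 + K)
O(h) = (-8 + h)*(-3 + h)/3 (O(h) = ((-8 + h)*(h - 3))/3 = ((-8 + h)*(-3 + h))/3 = (-8 + h)*(-3 + h)/3)
-O(v(-2)) = -(-8 + (12 - 2))*(-3 + (12 - 2))/3 = -(-8 + 10)*(-3 + 10)/3 = -2*7/3 = -1*14/3 = -14/3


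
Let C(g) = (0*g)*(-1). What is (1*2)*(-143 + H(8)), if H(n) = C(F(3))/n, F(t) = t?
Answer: -286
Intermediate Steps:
C(g) = 0 (C(g) = 0*(-1) = 0)
H(n) = 0 (H(n) = 0/n = 0)
(1*2)*(-143 + H(8)) = (1*2)*(-143 + 0) = 2*(-143) = -286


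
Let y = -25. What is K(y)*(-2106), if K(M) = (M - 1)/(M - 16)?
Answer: -54756/41 ≈ -1335.5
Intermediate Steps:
K(M) = (-1 + M)/(-16 + M)
K(y)*(-2106) = ((-1 - 25)/(-16 - 25))*(-2106) = (-26/(-41))*(-2106) = -1/41*(-26)*(-2106) = (26/41)*(-2106) = -54756/41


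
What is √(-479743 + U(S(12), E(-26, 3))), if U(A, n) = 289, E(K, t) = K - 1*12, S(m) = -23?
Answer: I*√479454 ≈ 692.43*I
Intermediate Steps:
E(K, t) = -12 + K (E(K, t) = K - 12 = -12 + K)
√(-479743 + U(S(12), E(-26, 3))) = √(-479743 + 289) = √(-479454) = I*√479454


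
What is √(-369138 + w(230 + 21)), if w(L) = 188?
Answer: 5*I*√14758 ≈ 607.41*I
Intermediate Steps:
√(-369138 + w(230 + 21)) = √(-369138 + 188) = √(-368950) = 5*I*√14758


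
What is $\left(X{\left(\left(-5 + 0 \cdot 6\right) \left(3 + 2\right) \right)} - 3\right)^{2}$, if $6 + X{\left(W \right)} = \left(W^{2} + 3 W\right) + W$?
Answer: $266256$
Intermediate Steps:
$X{\left(W \right)} = -6 + W^{2} + 4 W$ ($X{\left(W \right)} = -6 + \left(\left(W^{2} + 3 W\right) + W\right) = -6 + \left(W^{2} + 4 W\right) = -6 + W^{2} + 4 W$)
$\left(X{\left(\left(-5 + 0 \cdot 6\right) \left(3 + 2\right) \right)} - 3\right)^{2} = \left(\left(-6 + \left(\left(-5 + 0 \cdot 6\right) \left(3 + 2\right)\right)^{2} + 4 \left(-5 + 0 \cdot 6\right) \left(3 + 2\right)\right) - 3\right)^{2} = \left(\left(-6 + \left(\left(-5 + 0\right) 5\right)^{2} + 4 \left(-5 + 0\right) 5\right) - 3\right)^{2} = \left(\left(-6 + \left(\left(-5\right) 5\right)^{2} + 4 \left(\left(-5\right) 5\right)\right) - 3\right)^{2} = \left(\left(-6 + \left(-25\right)^{2} + 4 \left(-25\right)\right) - 3\right)^{2} = \left(\left(-6 + 625 - 100\right) - 3\right)^{2} = \left(519 - 3\right)^{2} = 516^{2} = 266256$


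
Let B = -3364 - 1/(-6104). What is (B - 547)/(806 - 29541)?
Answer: 23872743/175398440 ≈ 0.13611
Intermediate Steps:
B = -20533855/6104 (B = -3364 - 1*(-1/6104) = -3364 + 1/6104 = -20533855/6104 ≈ -3364.0)
(B - 547)/(806 - 29541) = (-20533855/6104 - 547)/(806 - 29541) = -23872743/6104/(-28735) = -23872743/6104*(-1/28735) = 23872743/175398440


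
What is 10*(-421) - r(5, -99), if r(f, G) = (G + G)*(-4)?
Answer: -5002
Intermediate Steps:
r(f, G) = -8*G (r(f, G) = (2*G)*(-4) = -8*G)
10*(-421) - r(5, -99) = 10*(-421) - (-8)*(-99) = -4210 - 1*792 = -4210 - 792 = -5002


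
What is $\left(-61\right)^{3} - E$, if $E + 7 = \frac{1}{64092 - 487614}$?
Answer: $- \frac{96128482427}{423522} \approx -2.2697 \cdot 10^{5}$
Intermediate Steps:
$E = - \frac{2964655}{423522}$ ($E = -7 + \frac{1}{64092 - 487614} = -7 + \frac{1}{-423522} = -7 - \frac{1}{423522} = - \frac{2964655}{423522} \approx -7.0$)
$\left(-61\right)^{3} - E = \left(-61\right)^{3} - - \frac{2964655}{423522} = -226981 + \frac{2964655}{423522} = - \frac{96128482427}{423522}$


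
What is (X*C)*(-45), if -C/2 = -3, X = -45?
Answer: 12150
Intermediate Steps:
C = 6 (C = -2*(-3) = 6)
(X*C)*(-45) = -45*6*(-45) = -270*(-45) = 12150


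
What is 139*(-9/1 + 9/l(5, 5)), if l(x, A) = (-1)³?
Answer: -2502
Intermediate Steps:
l(x, A) = -1
139*(-9/1 + 9/l(5, 5)) = 139*(-9/1 + 9/(-1)) = 139*(-9*1 + 9*(-1)) = 139*(-9 - 9) = 139*(-18) = -2502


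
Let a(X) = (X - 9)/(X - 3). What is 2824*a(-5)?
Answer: 4942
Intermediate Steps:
a(X) = (-9 + X)/(-3 + X)
2824*a(-5) = 2824*((-9 - 5)/(-3 - 5)) = 2824*(-14/(-8)) = 2824*(-⅛*(-14)) = 2824*(7/4) = 4942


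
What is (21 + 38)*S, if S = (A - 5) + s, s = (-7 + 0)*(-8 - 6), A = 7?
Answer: 5900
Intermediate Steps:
s = 98 (s = -7*(-14) = 98)
S = 100 (S = (7 - 5) + 98 = 2 + 98 = 100)
(21 + 38)*S = (21 + 38)*100 = 59*100 = 5900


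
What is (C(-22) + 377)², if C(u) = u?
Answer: 126025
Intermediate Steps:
(C(-22) + 377)² = (-22 + 377)² = 355² = 126025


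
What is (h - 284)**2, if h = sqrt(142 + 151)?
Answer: (284 - sqrt(293))**2 ≈ 71226.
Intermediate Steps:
h = sqrt(293) ≈ 17.117
(h - 284)**2 = (sqrt(293) - 284)**2 = (-284 + sqrt(293))**2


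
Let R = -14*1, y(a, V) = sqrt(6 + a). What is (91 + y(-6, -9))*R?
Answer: -1274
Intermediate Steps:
R = -14
(91 + y(-6, -9))*R = (91 + sqrt(6 - 6))*(-14) = (91 + sqrt(0))*(-14) = (91 + 0)*(-14) = 91*(-14) = -1274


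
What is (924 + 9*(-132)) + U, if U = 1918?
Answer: 1654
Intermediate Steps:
(924 + 9*(-132)) + U = (924 + 9*(-132)) + 1918 = (924 - 1188) + 1918 = -264 + 1918 = 1654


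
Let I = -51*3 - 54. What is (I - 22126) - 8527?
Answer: -30860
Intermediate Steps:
I = -207 (I = -153 - 54 = -207)
(I - 22126) - 8527 = (-207 - 22126) - 8527 = -22333 - 8527 = -30860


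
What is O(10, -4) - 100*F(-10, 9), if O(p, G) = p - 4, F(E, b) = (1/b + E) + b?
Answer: 854/9 ≈ 94.889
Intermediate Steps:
F(E, b) = E + b + 1/b (F(E, b) = (E + 1/b) + b = E + b + 1/b)
O(p, G) = -4 + p
O(10, -4) - 100*F(-10, 9) = (-4 + 10) - 100*(-10 + 9 + 1/9) = 6 - 100*(-10 + 9 + ⅑) = 6 - 100*(-8/9) = 6 + 800/9 = 854/9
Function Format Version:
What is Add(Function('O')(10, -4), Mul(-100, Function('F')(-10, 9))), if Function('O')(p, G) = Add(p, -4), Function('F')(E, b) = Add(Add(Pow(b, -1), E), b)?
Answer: Rational(854, 9) ≈ 94.889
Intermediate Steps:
Function('F')(E, b) = Add(E, b, Pow(b, -1)) (Function('F')(E, b) = Add(Add(E, Pow(b, -1)), b) = Add(E, b, Pow(b, -1)))
Function('O')(p, G) = Add(-4, p)
Add(Function('O')(10, -4), Mul(-100, Function('F')(-10, 9))) = Add(Add(-4, 10), Mul(-100, Add(-10, 9, Pow(9, -1)))) = Add(6, Mul(-100, Add(-10, 9, Rational(1, 9)))) = Add(6, Mul(-100, Rational(-8, 9))) = Add(6, Rational(800, 9)) = Rational(854, 9)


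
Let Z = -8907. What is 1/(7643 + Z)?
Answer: -1/1264 ≈ -0.00079114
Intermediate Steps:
1/(7643 + Z) = 1/(7643 - 8907) = 1/(-1264) = -1/1264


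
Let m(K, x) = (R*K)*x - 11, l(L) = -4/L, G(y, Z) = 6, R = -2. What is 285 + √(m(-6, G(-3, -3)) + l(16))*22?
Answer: 285 + 99*√3 ≈ 456.47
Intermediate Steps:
m(K, x) = -11 - 2*K*x (m(K, x) = (-2*K)*x - 11 = -2*K*x - 11 = -11 - 2*K*x)
285 + √(m(-6, G(-3, -3)) + l(16))*22 = 285 + √((-11 - 2*(-6)*6) - 4/16)*22 = 285 + √((-11 + 72) - 4*1/16)*22 = 285 + √(61 - ¼)*22 = 285 + √(243/4)*22 = 285 + (9*√3/2)*22 = 285 + 99*√3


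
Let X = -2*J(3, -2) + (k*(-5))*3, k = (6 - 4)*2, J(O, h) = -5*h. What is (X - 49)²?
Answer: 16641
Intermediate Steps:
k = 4 (k = 2*2 = 4)
X = -80 (X = -(-10)*(-2) + (4*(-5))*3 = -2*10 - 20*3 = -20 - 60 = -80)
(X - 49)² = (-80 - 49)² = (-129)² = 16641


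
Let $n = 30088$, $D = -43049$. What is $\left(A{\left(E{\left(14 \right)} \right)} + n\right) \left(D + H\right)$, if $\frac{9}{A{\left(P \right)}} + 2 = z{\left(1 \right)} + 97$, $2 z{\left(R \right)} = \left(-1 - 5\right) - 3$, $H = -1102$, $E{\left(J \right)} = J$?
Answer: $- \frac{240443961846}{181} \approx -1.3284 \cdot 10^{9}$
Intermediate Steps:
$z{\left(R \right)} = - \frac{9}{2}$ ($z{\left(R \right)} = \frac{\left(-1 - 5\right) - 3}{2} = \frac{-6 - 3}{2} = \frac{1}{2} \left(-9\right) = - \frac{9}{2}$)
$A{\left(P \right)} = \frac{18}{181}$ ($A{\left(P \right)} = \frac{9}{-2 + \left(- \frac{9}{2} + 97\right)} = \frac{9}{-2 + \frac{185}{2}} = \frac{9}{\frac{181}{2}} = 9 \cdot \frac{2}{181} = \frac{18}{181}$)
$\left(A{\left(E{\left(14 \right)} \right)} + n\right) \left(D + H\right) = \left(\frac{18}{181} + 30088\right) \left(-43049 - 1102\right) = \frac{5445946}{181} \left(-44151\right) = - \frac{240443961846}{181}$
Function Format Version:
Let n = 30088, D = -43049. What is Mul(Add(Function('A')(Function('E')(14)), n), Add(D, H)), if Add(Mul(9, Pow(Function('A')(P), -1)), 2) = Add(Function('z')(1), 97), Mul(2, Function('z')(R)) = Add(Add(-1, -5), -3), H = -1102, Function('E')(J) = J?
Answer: Rational(-240443961846, 181) ≈ -1.3284e+9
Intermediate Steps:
Function('z')(R) = Rational(-9, 2) (Function('z')(R) = Mul(Rational(1, 2), Add(Add(-1, -5), -3)) = Mul(Rational(1, 2), Add(-6, -3)) = Mul(Rational(1, 2), -9) = Rational(-9, 2))
Function('A')(P) = Rational(18, 181) (Function('A')(P) = Mul(9, Pow(Add(-2, Add(Rational(-9, 2), 97)), -1)) = Mul(9, Pow(Add(-2, Rational(185, 2)), -1)) = Mul(9, Pow(Rational(181, 2), -1)) = Mul(9, Rational(2, 181)) = Rational(18, 181))
Mul(Add(Function('A')(Function('E')(14)), n), Add(D, H)) = Mul(Add(Rational(18, 181), 30088), Add(-43049, -1102)) = Mul(Rational(5445946, 181), -44151) = Rational(-240443961846, 181)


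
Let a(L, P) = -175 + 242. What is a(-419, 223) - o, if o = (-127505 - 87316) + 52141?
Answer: 162747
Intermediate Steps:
a(L, P) = 67
o = -162680 (o = -214821 + 52141 = -162680)
a(-419, 223) - o = 67 - 1*(-162680) = 67 + 162680 = 162747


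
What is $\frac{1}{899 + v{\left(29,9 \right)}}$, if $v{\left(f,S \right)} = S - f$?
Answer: $\frac{1}{879} \approx 0.0011377$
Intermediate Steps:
$\frac{1}{899 + v{\left(29,9 \right)}} = \frac{1}{899 + \left(9 - 29\right)} = \frac{1}{899 - 20} = \frac{1}{879}$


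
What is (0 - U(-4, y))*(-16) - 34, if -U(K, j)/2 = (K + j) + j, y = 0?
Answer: 94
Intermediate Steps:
U(K, j) = -4*j - 2*K (U(K, j) = -2*((K + j) + j) = -2*(K + 2*j) = -4*j - 2*K)
(0 - U(-4, y))*(-16) - 34 = (0 - (-4*0 - 2*(-4)))*(-16) - 34 = (0 - (0 + 8))*(-16) - 34 = (0 - 1*8)*(-16) - 34 = (0 - 8)*(-16) - 34 = -8*(-16) - 34 = 128 - 34 = 94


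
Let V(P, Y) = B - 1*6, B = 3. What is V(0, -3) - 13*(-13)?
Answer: 166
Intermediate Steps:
V(P, Y) = -3 (V(P, Y) = 3 - 1*6 = 3 - 6 = -3)
V(0, -3) - 13*(-13) = -3 - 13*(-13) = -3 + 169 = 166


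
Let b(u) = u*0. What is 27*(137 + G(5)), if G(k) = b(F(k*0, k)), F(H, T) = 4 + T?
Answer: 3699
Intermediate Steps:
b(u) = 0
G(k) = 0
27*(137 + G(5)) = 27*(137 + 0) = 27*137 = 3699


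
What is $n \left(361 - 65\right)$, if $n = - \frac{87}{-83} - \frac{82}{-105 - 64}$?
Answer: $\frac{6366664}{14027} \approx 453.89$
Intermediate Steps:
$n = \frac{21509}{14027}$ ($n = \left(-87\right) \left(- \frac{1}{83}\right) - \frac{82}{-169} = \frac{87}{83} - - \frac{82}{169} = \frac{87}{83} + \frac{82}{169} = \frac{21509}{14027} \approx 1.5334$)
$n \left(361 - 65\right) = \frac{21509 \left(361 - 65\right)}{14027} = \frac{21509}{14027} \cdot 296 = \frac{6366664}{14027}$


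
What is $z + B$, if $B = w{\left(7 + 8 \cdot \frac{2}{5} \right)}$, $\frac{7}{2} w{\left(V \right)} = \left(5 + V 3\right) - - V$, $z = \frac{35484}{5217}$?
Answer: $\frac{1210442}{60865} \approx 19.887$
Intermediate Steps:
$z = \frac{11828}{1739}$ ($z = 35484 \cdot \frac{1}{5217} = \frac{11828}{1739} \approx 6.8016$)
$w{\left(V \right)} = \frac{10}{7} + \frac{8 V}{7}$ ($w{\left(V \right)} = \frac{2 \left(\left(5 + V 3\right) - - V\right)}{7} = \frac{2 \left(\left(5 + 3 V\right) + V\right)}{7} = \frac{2 \left(5 + 4 V\right)}{7} = \frac{10}{7} + \frac{8 V}{7}$)
$B = \frac{458}{35}$ ($B = \frac{10}{7} + \frac{8 \left(7 + 8 \cdot \frac{2}{5}\right)}{7} = \frac{10}{7} + \frac{8 \left(7 + \frac{16}{5}\right)}{7} = \frac{10}{7} + \frac{8}{7} \cdot \frac{51}{5} = \frac{10}{7} + \frac{408}{35} = \frac{458}{35} \approx 13.086$)
$z + B = \frac{11828}{1739} + \frac{458}{35} = \frac{1210442}{60865}$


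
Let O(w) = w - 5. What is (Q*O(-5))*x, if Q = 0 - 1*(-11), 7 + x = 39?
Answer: -3520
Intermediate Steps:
x = 32 (x = -7 + 39 = 32)
Q = 11 (Q = 0 + 11 = 11)
O(w) = -5 + w
(Q*O(-5))*x = (11*(-5 - 5))*32 = (11*(-10))*32 = -110*32 = -3520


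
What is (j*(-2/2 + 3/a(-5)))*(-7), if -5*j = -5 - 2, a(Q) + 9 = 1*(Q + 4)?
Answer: 637/50 ≈ 12.740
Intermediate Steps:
a(Q) = -5 + Q (a(Q) = -9 + 1*(Q + 4) = -9 + 1*(4 + Q) = -9 + (4 + Q) = -5 + Q)
j = 7/5 (j = -(-5 - 2)/5 = -1/5*(-7) = 7/5 ≈ 1.4000)
(j*(-2/2 + 3/a(-5)))*(-7) = (7*(-2/2 + 3/(-5 - 5))/5)*(-7) = (7*(-2*1/2 + 3/(-10))/5)*(-7) = (7*(-1 + 3*(-1/10))/5)*(-7) = (7*(-1 - 3/10)/5)*(-7) = ((7/5)*(-13/10))*(-7) = -91/50*(-7) = 637/50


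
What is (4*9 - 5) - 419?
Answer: -388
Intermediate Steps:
(4*9 - 5) - 419 = (36 - 5) - 419 = 31 - 419 = -388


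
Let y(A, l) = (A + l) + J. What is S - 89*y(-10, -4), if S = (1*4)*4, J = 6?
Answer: 728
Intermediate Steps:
S = 16 (S = 4*4 = 16)
y(A, l) = 6 + A + l (y(A, l) = (A + l) + 6 = 6 + A + l)
S - 89*y(-10, -4) = 16 - 89*(6 - 10 - 4) = 16 - 89*(-8) = 16 + 712 = 728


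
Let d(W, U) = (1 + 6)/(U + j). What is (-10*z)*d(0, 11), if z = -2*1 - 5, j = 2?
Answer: 490/13 ≈ 37.692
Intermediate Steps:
z = -7 (z = -2 - 5 = -7)
d(W, U) = 7/(2 + U) (d(W, U) = (1 + 6)/(U + 2) = 7/(2 + U))
(-10*z)*d(0, 11) = (-10*(-7))*(7/(2 + 11)) = 70*(7/13) = 490/13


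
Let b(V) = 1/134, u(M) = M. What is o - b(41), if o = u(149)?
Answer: 19965/134 ≈ 148.99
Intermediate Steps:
o = 149
b(V) = 1/134
o - b(41) = 149 - 1*1/134 = 149 - 1/134 = 19965/134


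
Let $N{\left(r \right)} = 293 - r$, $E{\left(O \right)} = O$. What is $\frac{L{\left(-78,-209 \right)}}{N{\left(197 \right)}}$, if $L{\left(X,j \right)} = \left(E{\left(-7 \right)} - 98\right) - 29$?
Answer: $- \frac{67}{48} \approx -1.3958$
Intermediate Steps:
$L{\left(X,j \right)} = -134$ ($L{\left(X,j \right)} = \left(-7 - 98\right) - 29 = -105 - 29 = -134$)
$\frac{L{\left(-78,-209 \right)}}{N{\left(197 \right)}} = - \frac{134}{293 - 197} = - \frac{134}{96} = \left(-134\right) \frac{1}{96} = - \frac{67}{48}$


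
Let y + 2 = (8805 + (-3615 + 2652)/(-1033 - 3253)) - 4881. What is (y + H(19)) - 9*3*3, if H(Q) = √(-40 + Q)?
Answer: 16463489/4286 + I*√21 ≈ 3841.2 + 4.5826*I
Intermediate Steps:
y = 16810655/4286 (y = -2 + ((8805 + (-3615 + 2652)/(-1033 - 3253)) - 4881) = -2 + ((8805 - 963/(-4286)) - 4881) = -2 + ((8805 - 963*(-1/4286)) - 4881) = -2 + ((8805 + 963/4286) - 4881) = -2 + (37739193/4286 - 4881) = -2 + 16819227/4286 = 16810655/4286 ≈ 3922.2)
(y + H(19)) - 9*3*3 = (16810655/4286 + √(-40 + 19)) - 9*3*3 = (16810655/4286 + √(-21)) - 27*3 = (16810655/4286 + I*√21) - 81 = 16463489/4286 + I*√21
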